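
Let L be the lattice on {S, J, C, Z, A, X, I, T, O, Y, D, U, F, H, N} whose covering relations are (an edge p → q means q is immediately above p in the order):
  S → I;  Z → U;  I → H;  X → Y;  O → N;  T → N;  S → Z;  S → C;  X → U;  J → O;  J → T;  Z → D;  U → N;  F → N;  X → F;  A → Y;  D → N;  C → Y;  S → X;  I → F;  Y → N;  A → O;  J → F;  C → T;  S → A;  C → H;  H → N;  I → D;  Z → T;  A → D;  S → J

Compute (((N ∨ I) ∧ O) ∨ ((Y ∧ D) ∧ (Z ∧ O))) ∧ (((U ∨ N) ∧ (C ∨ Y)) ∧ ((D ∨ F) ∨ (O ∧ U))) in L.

A

N ∨ I = N
N ∧ O = O
Y ∧ D = A
Z ∧ O = S
A ∧ S = S
O ∨ S = O
U ∨ N = N
C ∨ Y = Y
N ∧ Y = Y
D ∨ F = N
O ∧ U = S
N ∨ S = N
Y ∧ N = Y
O ∧ Y = A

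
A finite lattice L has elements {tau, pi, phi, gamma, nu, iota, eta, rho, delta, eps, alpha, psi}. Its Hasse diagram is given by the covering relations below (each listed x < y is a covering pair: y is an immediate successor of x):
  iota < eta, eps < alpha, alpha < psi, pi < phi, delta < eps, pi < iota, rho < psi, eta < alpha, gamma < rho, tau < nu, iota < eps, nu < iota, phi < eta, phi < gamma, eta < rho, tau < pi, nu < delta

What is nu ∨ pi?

iota

Common upper bounds of {nu, pi}: alpha, eps, eta, iota, psi, rho.
The least among these is iota.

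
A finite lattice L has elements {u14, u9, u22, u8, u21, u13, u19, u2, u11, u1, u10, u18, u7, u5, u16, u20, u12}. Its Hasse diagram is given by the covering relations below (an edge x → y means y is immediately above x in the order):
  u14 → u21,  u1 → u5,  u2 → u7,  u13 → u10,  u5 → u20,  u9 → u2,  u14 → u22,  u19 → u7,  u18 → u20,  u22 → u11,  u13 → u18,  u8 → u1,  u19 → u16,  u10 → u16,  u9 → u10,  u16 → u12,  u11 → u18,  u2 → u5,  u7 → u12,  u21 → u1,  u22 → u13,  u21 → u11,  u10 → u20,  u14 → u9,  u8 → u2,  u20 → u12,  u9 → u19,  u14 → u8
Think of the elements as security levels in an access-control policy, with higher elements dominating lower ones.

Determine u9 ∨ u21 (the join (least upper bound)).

Common upper bounds of {u9, u21}: u12, u20, u5.
The least among these is u5.

u5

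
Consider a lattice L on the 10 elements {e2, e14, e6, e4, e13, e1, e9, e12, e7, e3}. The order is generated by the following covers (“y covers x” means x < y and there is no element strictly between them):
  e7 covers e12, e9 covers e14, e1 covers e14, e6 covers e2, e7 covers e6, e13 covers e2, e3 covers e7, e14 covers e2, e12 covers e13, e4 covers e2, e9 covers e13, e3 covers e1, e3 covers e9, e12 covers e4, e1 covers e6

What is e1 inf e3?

Common lower bounds of {e1, e3}: e1, e14, e2, e6.
The greatest among these is e1.

e1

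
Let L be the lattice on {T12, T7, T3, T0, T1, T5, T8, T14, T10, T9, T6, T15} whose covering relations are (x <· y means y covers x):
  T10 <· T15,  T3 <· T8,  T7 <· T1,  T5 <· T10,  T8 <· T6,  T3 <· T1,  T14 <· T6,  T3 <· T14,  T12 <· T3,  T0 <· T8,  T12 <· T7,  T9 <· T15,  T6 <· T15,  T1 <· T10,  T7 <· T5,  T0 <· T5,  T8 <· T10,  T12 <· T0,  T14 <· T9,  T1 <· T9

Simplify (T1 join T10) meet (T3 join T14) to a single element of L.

T3

T1 ∨ T10 = T10
T3 ∨ T14 = T14
T10 ∧ T14 = T3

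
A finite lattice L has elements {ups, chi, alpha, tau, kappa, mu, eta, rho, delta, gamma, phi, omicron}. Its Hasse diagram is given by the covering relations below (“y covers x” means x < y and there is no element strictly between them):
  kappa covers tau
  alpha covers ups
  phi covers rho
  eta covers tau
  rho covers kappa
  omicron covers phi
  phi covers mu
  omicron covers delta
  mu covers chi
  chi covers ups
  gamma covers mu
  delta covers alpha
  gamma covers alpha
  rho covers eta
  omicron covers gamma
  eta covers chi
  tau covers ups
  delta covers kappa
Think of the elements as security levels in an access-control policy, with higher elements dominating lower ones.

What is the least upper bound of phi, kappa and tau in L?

Common upper bounds of {phi, kappa, tau}: omicron, phi.
The least among these is phi.

phi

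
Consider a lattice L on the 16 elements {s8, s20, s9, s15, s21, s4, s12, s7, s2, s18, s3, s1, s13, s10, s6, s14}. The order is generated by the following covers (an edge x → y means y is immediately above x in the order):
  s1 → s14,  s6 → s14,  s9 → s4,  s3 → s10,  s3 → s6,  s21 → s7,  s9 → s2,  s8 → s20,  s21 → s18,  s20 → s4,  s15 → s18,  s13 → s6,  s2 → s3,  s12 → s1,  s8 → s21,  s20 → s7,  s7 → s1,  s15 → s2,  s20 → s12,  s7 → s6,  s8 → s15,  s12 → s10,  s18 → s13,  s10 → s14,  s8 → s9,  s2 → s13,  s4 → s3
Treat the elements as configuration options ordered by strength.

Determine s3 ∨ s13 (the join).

Common upper bounds of {s3, s13}: s14, s6.
The least among these is s6.

s6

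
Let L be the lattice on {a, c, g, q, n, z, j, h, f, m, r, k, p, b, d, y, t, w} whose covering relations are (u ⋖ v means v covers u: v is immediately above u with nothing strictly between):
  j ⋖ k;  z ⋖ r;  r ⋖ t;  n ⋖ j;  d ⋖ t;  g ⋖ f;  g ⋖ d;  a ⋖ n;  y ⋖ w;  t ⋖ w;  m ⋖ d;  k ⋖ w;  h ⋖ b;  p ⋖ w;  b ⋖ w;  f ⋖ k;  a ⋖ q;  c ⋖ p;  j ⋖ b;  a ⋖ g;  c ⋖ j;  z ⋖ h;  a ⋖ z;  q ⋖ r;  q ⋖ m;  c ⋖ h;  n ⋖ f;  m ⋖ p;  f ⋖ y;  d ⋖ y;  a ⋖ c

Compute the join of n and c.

Common upper bounds of {n, c}: b, j, k, w.
The least among these is j.

j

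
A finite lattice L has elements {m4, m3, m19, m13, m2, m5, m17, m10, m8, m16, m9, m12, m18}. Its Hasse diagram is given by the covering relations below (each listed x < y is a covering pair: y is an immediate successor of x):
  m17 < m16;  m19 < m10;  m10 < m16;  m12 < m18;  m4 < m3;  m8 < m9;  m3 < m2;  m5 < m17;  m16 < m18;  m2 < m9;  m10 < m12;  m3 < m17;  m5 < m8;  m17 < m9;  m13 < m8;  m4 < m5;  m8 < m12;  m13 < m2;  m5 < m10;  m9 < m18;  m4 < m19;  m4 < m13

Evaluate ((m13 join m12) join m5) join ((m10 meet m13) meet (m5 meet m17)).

m12

m13 ∨ m12 = m12
m12 ∨ m5 = m12
m10 ∧ m13 = m4
m5 ∧ m17 = m5
m4 ∧ m5 = m4
m12 ∨ m4 = m12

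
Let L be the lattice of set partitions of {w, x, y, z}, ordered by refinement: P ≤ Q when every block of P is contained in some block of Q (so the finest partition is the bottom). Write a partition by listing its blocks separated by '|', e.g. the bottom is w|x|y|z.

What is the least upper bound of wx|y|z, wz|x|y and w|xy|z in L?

Common upper bounds of {wx|y|z, wz|x|y, w|xy|z}: wxyz.
The least among these is wxyz.

wxyz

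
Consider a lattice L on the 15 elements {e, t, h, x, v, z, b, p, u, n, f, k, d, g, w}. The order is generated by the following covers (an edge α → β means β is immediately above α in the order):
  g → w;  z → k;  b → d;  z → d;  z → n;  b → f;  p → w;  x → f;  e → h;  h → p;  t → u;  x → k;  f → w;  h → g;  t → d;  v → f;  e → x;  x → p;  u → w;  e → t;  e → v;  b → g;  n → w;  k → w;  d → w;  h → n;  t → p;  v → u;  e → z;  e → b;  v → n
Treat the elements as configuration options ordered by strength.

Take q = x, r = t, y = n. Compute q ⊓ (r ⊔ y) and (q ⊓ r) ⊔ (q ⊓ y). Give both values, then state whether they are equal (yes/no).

r ⊔ y = w, so q ⊓ (r ⊔ y) = x ⊓ w = x.
q ⊓ r = e and q ⊓ y = e, so (q ⊓ r) ⊔ (q ⊓ y) = e ⊔ e = e.
Equal: no.

x; e; no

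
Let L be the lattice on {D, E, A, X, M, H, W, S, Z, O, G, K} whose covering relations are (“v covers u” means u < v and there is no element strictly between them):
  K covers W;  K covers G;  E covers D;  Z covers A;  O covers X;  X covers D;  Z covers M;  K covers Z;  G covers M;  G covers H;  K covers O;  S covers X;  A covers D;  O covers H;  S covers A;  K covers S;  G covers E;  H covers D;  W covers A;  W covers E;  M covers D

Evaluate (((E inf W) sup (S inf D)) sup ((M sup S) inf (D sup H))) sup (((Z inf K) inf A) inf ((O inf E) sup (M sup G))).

G

E ∧ W = E
S ∧ D = D
E ∨ D = E
M ∨ S = K
D ∨ H = H
K ∧ H = H
E ∨ H = G
Z ∧ K = Z
Z ∧ A = A
O ∧ E = D
M ∨ G = G
D ∨ G = G
A ∧ G = D
G ∨ D = G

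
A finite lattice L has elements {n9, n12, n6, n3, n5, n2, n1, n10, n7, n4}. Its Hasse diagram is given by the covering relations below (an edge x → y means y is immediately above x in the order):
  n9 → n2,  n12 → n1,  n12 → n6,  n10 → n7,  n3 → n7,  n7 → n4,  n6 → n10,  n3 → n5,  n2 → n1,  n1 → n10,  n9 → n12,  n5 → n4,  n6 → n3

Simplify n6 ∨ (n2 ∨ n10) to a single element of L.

n10

n2 ∨ n10 = n10
n6 ∨ n10 = n10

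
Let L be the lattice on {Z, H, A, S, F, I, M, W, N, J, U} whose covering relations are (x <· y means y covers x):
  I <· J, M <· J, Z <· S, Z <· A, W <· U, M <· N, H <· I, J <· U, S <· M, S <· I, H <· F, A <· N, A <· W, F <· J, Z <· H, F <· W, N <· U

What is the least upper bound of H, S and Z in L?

Common upper bounds of {H, S, Z}: I, J, U.
The least among these is I.

I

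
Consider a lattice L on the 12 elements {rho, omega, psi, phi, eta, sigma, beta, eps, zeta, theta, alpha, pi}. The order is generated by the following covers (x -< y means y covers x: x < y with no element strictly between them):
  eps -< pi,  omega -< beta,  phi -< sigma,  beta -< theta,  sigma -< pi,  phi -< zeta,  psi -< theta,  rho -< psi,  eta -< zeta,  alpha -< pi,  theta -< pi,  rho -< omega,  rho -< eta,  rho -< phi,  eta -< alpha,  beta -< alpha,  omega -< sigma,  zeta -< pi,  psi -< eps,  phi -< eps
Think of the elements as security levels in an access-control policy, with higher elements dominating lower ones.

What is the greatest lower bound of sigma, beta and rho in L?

Common lower bounds of {sigma, beta, rho}: rho.
The greatest among these is rho.

rho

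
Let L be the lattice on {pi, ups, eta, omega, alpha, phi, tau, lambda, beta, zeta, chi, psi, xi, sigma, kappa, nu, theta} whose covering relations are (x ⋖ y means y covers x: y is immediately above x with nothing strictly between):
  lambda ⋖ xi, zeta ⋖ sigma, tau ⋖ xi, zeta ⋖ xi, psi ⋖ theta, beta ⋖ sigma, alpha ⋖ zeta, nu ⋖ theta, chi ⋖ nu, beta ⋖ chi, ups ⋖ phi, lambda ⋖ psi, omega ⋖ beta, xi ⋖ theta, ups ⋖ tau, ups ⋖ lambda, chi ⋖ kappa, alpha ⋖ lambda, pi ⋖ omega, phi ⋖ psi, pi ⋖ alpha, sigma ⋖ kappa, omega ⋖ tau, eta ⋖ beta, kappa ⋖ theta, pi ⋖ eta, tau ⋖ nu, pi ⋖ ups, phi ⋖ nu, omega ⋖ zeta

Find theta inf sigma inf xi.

Common lower bounds of {theta, sigma, xi}: alpha, omega, pi, zeta.
The greatest among these is zeta.

zeta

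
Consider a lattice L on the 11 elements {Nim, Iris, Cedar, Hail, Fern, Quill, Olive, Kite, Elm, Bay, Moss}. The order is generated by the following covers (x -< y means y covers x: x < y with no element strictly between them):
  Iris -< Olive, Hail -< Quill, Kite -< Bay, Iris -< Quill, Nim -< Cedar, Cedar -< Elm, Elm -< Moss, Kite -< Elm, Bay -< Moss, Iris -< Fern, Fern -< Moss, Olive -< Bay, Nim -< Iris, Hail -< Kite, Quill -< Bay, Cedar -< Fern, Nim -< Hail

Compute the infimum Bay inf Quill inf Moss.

Common lower bounds of {Bay, Quill, Moss}: Hail, Iris, Nim, Quill.
The greatest among these is Quill.

Quill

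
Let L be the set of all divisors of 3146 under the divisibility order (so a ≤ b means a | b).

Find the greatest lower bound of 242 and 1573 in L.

In the divisibility order, the meet is the greatest common divisor: gcd(242, 1573) = 121.

121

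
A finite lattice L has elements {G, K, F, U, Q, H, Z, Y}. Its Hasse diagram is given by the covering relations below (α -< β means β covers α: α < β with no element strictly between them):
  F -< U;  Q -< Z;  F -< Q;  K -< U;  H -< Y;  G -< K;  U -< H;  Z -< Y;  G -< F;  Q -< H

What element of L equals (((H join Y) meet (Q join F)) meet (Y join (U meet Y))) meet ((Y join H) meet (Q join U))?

Q

H ∨ Y = Y
Q ∨ F = Q
Y ∧ Q = Q
U ∧ Y = U
Y ∨ U = Y
Q ∧ Y = Q
Y ∨ H = Y
Q ∨ U = H
Y ∧ H = H
Q ∧ H = Q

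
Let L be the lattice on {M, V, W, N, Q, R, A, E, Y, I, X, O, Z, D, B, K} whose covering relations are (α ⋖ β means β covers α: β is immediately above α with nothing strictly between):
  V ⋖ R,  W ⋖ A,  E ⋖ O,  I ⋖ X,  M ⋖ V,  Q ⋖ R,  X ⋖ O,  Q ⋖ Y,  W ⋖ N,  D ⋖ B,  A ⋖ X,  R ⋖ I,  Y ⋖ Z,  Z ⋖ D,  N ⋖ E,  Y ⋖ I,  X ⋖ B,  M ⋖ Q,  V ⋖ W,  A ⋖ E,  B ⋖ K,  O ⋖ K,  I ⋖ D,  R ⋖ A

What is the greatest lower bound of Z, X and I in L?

Y

Common lower bounds of {Z, X, I}: M, Q, Y.
The greatest among these is Y.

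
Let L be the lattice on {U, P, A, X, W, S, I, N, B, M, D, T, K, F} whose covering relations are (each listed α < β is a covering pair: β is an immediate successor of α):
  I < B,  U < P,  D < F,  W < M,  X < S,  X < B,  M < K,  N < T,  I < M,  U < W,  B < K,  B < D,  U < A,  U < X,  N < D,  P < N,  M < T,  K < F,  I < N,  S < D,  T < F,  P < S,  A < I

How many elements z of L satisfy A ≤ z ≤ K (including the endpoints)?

5

The interval [A, K] = {A, B, I, K, M}, which has 5 elements.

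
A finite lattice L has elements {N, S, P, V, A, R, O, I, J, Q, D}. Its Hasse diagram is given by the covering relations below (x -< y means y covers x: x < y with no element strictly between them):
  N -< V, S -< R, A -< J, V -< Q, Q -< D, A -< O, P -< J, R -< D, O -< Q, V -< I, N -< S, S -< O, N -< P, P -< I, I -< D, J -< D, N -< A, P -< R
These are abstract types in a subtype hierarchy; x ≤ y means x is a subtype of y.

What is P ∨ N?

P

Common upper bounds of {P, N}: D, I, J, P, R.
The least among these is P.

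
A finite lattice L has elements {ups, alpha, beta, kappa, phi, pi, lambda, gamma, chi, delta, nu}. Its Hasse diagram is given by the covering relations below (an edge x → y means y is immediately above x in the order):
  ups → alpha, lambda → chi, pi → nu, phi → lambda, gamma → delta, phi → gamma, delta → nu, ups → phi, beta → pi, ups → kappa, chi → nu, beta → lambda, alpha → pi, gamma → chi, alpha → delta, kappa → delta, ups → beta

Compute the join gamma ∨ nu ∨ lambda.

Common upper bounds of {gamma, nu, lambda}: nu.
The least among these is nu.

nu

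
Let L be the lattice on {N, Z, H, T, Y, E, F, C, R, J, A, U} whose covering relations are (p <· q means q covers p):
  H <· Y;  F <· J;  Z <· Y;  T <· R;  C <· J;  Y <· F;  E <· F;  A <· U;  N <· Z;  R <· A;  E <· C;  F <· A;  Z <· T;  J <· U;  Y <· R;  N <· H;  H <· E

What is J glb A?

F

Common lower bounds of {J, A}: E, F, H, N, Y, Z.
The greatest among these is F.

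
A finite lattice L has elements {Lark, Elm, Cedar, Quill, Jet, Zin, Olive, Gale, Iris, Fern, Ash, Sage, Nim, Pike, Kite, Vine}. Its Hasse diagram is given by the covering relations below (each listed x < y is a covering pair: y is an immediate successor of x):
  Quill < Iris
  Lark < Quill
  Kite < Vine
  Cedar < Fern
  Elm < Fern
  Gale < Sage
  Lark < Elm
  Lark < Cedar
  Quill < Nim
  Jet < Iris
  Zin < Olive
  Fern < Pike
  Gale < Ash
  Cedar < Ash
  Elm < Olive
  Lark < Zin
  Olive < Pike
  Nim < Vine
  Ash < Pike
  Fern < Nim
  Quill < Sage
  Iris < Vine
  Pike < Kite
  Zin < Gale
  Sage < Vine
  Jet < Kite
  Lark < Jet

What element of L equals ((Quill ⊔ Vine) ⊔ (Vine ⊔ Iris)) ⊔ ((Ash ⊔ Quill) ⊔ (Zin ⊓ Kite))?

Quill ∨ Vine = Vine
Vine ∨ Iris = Vine
Vine ∨ Vine = Vine
Ash ∨ Quill = Vine
Zin ∧ Kite = Zin
Vine ∨ Zin = Vine
Vine ∨ Vine = Vine

Vine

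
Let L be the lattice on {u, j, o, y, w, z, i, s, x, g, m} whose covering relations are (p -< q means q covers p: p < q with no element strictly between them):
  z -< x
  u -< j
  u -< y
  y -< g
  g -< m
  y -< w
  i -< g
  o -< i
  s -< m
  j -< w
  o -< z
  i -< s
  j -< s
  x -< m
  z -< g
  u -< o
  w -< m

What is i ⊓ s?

i

Common lower bounds of {i, s}: i, o, u.
The greatest among these is i.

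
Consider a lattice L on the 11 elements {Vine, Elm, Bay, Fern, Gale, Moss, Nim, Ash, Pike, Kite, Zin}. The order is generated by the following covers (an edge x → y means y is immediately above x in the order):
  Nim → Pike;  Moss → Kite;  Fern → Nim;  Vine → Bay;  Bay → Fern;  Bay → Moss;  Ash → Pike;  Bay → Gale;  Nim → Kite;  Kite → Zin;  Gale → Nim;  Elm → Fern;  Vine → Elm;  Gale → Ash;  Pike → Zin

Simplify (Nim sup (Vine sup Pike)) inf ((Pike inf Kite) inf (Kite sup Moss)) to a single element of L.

Nim

Vine ∨ Pike = Pike
Nim ∨ Pike = Pike
Pike ∧ Kite = Nim
Kite ∨ Moss = Kite
Nim ∧ Kite = Nim
Pike ∧ Nim = Nim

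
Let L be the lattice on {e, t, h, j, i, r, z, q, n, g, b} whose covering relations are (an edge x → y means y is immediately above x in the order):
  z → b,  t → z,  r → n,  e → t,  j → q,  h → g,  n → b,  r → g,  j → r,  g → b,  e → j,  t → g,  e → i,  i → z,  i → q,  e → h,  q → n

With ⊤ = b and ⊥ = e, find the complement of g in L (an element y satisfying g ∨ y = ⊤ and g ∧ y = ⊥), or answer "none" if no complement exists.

Need y with g ∨ y = b and g ∧ y = e.
Checking each element gives: i.

i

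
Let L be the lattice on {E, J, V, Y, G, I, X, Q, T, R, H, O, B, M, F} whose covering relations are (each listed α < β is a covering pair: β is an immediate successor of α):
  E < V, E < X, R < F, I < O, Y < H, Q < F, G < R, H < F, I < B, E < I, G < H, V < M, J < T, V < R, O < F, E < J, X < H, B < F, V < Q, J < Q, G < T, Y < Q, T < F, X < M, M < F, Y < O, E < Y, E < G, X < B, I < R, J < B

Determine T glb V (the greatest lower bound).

E

Common lower bounds of {T, V}: E.
The greatest among these is E.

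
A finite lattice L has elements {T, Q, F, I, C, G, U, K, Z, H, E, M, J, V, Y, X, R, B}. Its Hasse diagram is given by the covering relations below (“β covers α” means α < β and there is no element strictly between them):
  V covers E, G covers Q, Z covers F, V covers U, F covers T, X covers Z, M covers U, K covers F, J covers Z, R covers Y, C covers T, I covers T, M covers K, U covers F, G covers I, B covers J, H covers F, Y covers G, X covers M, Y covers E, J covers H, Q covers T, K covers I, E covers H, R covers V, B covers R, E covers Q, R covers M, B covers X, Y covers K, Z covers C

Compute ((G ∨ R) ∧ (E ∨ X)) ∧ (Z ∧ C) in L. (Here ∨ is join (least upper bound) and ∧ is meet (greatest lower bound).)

G ∨ R = R
E ∨ X = B
R ∧ B = R
Z ∧ C = C
R ∧ C = T

T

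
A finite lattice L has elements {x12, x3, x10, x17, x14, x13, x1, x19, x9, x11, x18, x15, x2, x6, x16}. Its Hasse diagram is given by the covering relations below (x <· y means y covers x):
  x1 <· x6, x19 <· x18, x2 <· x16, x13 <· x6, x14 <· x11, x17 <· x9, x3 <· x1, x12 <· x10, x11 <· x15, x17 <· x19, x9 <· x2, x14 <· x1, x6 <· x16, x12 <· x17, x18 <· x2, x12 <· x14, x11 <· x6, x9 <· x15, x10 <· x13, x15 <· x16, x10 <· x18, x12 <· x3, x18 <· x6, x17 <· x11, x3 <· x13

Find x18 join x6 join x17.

Common upper bounds of {x18, x6, x17}: x16, x6.
The least among these is x6.

x6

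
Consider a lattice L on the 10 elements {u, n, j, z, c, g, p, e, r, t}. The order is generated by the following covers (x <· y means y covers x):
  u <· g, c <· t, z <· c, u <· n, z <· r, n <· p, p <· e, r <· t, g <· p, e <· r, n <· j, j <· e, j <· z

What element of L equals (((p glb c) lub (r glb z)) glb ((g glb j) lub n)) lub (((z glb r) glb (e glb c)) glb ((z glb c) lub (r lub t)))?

j

p ∧ c = n
r ∧ z = z
n ∨ z = z
g ∧ j = u
u ∨ n = n
z ∧ n = n
z ∧ r = z
e ∧ c = j
z ∧ j = j
z ∧ c = z
r ∨ t = t
z ∨ t = t
j ∧ t = j
n ∨ j = j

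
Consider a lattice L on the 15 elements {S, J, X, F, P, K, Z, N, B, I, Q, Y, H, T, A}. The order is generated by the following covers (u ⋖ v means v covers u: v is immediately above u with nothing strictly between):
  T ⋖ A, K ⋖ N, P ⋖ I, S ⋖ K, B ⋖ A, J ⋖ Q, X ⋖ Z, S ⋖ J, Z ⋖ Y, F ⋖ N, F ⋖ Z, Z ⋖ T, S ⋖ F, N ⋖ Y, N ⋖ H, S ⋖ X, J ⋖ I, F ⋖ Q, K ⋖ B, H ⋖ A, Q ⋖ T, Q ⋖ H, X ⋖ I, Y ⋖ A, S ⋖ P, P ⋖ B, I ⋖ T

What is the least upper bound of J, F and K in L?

Common upper bounds of {J, F, K}: A, H.
The least among these is H.

H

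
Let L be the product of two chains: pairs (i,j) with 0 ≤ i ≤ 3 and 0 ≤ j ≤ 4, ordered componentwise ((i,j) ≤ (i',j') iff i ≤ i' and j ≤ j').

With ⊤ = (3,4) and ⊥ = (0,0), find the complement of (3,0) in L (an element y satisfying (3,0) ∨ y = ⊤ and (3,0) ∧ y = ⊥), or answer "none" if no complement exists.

(0,4)

Need y with (3,0) ∨ y = (3,4) and (3,0) ∧ y = (0,0).
Checking each element gives: (0,4).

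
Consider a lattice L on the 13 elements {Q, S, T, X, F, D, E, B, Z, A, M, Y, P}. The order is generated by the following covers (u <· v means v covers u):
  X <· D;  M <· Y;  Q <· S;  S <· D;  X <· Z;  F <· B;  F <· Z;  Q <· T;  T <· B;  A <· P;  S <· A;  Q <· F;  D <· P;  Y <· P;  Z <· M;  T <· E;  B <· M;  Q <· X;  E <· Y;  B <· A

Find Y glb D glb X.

Common lower bounds of {Y, D, X}: Q, X.
The greatest among these is X.

X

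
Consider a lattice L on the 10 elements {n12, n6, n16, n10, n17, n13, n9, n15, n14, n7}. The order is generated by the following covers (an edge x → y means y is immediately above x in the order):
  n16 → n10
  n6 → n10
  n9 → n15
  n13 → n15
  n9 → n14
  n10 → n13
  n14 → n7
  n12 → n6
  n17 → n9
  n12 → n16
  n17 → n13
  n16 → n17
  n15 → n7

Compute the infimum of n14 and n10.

Common lower bounds of {n14, n10}: n12, n16.
The greatest among these is n16.

n16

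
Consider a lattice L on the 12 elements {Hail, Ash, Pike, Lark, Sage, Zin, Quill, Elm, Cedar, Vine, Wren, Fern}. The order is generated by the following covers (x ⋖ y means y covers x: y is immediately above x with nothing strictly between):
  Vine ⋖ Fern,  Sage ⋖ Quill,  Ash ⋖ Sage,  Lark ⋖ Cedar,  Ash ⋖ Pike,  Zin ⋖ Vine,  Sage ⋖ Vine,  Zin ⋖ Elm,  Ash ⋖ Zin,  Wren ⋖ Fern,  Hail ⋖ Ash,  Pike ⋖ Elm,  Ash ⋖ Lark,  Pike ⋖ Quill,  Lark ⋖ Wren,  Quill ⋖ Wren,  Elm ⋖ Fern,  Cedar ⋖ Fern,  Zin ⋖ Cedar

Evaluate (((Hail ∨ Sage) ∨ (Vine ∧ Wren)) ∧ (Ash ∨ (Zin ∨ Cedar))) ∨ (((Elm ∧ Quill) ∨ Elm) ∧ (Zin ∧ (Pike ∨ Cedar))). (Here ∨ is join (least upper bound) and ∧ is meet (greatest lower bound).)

Zin

Hail ∨ Sage = Sage
Vine ∧ Wren = Sage
Sage ∨ Sage = Sage
Zin ∨ Cedar = Cedar
Ash ∨ Cedar = Cedar
Sage ∧ Cedar = Ash
Elm ∧ Quill = Pike
Pike ∨ Elm = Elm
Pike ∨ Cedar = Fern
Zin ∧ Fern = Zin
Elm ∧ Zin = Zin
Ash ∨ Zin = Zin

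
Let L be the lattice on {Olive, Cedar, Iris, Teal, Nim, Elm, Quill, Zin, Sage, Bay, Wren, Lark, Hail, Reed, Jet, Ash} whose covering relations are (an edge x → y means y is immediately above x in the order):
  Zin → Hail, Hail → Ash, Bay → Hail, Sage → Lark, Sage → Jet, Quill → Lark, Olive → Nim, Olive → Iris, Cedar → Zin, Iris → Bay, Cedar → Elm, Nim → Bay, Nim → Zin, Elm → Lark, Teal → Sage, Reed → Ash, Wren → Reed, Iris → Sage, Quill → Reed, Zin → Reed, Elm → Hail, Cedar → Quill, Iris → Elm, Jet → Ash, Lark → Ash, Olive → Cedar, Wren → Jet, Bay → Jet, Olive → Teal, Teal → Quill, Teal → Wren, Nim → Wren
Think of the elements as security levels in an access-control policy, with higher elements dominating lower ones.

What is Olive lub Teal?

Common upper bounds of {Olive, Teal}: Ash, Jet, Lark, Quill, Reed, Sage, Teal, Wren.
The least among these is Teal.

Teal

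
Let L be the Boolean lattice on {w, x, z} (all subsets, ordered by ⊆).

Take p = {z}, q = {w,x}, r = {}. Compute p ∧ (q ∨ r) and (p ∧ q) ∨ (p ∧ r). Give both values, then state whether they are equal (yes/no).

{}; {}; yes

q ∨ r = {w,x}, so p ∧ (q ∨ r) = {z} ∧ {w,x} = {}.
p ∧ q = {} and p ∧ r = {}, so (p ∧ q) ∨ (p ∧ r) = {} ∨ {} = {}.
Equal: yes.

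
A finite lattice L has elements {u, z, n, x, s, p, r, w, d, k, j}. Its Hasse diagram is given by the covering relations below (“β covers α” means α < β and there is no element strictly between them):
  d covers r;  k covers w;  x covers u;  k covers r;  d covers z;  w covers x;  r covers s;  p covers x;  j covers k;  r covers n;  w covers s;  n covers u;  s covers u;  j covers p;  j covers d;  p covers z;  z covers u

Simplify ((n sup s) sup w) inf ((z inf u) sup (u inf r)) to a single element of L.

n ∨ s = r
r ∨ w = k
z ∧ u = u
u ∧ r = u
u ∨ u = u
k ∧ u = u

u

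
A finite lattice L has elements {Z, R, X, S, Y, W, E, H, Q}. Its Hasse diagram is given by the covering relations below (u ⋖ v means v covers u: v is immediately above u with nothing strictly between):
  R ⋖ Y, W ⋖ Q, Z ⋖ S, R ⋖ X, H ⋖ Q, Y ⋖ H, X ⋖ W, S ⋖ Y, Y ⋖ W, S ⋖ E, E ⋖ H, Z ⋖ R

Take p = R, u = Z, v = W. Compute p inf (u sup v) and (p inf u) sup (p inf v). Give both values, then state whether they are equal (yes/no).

R; R; yes

u sup v = W, so p inf (u sup v) = R inf W = R.
p inf u = Z and p inf v = R, so (p inf u) sup (p inf v) = Z sup R = R.
Equal: yes.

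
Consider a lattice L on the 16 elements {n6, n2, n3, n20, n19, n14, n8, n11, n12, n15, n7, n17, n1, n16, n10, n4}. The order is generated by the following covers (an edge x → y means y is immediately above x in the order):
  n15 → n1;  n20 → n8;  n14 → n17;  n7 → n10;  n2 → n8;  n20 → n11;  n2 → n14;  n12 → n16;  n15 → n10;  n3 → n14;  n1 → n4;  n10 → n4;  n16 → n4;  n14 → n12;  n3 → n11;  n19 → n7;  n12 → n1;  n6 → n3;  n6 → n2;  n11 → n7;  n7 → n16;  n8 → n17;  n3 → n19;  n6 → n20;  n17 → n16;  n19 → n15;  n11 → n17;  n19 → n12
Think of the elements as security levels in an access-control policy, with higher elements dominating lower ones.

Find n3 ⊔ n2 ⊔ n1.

Common upper bounds of {n3, n2, n1}: n1, n4.
The least among these is n1.

n1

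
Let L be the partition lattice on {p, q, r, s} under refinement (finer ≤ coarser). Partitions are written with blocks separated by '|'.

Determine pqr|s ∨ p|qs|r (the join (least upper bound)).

The join of pqr|s and p|qs|r merges any blocks that overlap across the partitions, giving pqrs.

pqrs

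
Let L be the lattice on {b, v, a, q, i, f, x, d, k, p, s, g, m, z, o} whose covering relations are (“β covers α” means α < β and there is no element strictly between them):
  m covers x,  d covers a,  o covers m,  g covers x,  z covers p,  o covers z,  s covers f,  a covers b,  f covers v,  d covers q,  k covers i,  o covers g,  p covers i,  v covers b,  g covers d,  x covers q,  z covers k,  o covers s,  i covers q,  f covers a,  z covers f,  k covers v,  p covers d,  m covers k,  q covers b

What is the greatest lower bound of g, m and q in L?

Common lower bounds of {g, m, q}: b, q.
The greatest among these is q.

q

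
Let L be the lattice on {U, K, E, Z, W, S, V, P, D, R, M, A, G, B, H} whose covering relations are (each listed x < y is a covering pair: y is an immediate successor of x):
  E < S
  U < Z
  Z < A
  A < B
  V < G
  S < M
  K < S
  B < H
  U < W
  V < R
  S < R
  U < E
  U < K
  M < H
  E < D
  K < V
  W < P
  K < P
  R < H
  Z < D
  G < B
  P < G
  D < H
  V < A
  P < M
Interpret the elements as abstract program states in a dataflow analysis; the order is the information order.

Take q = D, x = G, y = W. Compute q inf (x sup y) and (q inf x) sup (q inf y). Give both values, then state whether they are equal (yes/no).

U; U; yes

x sup y = G, so q inf (x sup y) = D inf G = U.
q inf x = U and q inf y = U, so (q inf x) sup (q inf y) = U sup U = U.
Equal: yes.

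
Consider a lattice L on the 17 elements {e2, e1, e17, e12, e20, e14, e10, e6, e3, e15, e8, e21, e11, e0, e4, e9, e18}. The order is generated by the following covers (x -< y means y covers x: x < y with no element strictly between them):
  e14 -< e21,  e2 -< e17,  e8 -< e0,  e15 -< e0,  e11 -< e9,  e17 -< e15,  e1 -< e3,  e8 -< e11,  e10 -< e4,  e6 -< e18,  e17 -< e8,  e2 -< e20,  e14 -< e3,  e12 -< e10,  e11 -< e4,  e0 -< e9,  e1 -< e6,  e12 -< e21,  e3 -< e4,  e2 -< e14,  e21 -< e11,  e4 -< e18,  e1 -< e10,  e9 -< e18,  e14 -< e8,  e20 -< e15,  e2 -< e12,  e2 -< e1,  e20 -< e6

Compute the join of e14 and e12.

e21

Common upper bounds of {e14, e12}: e11, e18, e21, e4, e9.
The least among these is e21.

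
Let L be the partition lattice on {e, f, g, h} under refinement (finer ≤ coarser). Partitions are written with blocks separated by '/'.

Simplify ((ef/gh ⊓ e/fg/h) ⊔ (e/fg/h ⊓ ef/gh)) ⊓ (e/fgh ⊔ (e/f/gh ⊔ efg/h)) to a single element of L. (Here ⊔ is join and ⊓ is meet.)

e/f/g/h

ef/gh ∧ e/fg/h = e/f/g/h
e/fg/h ∧ ef/gh = e/f/g/h
e/f/g/h ∨ e/f/g/h = e/f/g/h
e/f/gh ∨ efg/h = efgh
e/fgh ∨ efgh = efgh
e/f/g/h ∧ efgh = e/f/g/h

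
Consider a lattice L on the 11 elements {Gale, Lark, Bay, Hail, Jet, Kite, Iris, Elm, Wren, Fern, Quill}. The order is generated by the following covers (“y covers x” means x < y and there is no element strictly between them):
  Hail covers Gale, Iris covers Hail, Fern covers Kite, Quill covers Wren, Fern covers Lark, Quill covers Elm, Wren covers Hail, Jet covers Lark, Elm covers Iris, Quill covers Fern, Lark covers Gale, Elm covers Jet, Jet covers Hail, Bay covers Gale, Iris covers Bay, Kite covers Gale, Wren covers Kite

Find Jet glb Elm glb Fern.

Common lower bounds of {Jet, Elm, Fern}: Gale, Lark.
The greatest among these is Lark.

Lark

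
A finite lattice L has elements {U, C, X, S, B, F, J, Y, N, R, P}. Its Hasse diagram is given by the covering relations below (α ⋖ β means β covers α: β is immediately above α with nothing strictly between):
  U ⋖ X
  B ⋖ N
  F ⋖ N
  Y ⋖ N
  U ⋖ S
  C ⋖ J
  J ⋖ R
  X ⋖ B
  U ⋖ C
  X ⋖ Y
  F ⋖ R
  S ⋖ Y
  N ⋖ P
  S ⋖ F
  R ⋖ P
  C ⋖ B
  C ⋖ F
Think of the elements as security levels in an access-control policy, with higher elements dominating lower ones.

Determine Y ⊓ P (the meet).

Y

Common lower bounds of {Y, P}: S, U, X, Y.
The greatest among these is Y.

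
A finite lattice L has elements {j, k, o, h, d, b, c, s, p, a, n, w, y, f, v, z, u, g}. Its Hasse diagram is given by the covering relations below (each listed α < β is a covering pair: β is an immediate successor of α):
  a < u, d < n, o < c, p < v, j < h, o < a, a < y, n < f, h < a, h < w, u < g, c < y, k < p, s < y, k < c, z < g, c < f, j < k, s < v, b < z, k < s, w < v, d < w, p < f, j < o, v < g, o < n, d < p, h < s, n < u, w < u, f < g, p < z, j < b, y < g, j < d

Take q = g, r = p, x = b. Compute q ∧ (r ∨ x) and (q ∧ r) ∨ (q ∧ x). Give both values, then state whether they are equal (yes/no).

r ∨ x = z, so q ∧ (r ∨ x) = g ∧ z = z.
q ∧ r = p and q ∧ x = b, so (q ∧ r) ∨ (q ∧ x) = p ∨ b = z.
Equal: yes.

z; z; yes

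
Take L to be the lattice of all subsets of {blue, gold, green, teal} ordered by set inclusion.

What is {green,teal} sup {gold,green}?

{gold,green,teal}

Under ⊆, join is union: {green,teal} ∪ {gold,green} = {gold,green,teal}.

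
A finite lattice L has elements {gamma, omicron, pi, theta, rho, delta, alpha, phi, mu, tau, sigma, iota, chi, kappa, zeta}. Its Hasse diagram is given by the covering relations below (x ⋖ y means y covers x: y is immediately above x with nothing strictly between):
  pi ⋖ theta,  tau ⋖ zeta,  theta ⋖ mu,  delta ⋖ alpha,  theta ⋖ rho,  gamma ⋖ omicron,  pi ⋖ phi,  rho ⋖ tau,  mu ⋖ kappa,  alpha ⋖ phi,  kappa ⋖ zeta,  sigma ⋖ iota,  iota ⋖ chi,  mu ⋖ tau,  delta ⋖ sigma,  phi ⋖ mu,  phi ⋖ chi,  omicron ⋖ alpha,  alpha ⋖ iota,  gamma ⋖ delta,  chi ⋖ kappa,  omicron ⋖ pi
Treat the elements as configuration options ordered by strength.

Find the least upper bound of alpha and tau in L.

Common upper bounds of {alpha, tau}: tau, zeta.
The least among these is tau.

tau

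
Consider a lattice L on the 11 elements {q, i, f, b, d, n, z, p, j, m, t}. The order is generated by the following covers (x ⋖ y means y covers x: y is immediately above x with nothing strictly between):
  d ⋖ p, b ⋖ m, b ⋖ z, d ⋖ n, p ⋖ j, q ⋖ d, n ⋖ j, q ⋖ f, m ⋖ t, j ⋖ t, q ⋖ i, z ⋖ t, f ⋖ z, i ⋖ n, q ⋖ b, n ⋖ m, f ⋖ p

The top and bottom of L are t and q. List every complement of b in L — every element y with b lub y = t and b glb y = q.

j, p

Need y with b ∨ y = t and b ∧ y = q.
Checking each element gives: j, p.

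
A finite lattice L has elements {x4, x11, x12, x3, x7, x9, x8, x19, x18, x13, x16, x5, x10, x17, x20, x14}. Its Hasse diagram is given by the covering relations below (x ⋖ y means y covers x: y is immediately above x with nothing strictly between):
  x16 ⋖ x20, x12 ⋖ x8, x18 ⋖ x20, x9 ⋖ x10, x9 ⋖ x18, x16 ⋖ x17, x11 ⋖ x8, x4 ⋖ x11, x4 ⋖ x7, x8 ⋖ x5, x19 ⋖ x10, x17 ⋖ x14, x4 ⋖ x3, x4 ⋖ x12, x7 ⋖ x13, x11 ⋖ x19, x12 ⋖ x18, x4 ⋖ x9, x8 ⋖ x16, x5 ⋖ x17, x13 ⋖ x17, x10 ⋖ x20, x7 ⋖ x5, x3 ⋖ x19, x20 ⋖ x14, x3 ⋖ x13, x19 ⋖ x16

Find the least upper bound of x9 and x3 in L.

Common upper bounds of {x9, x3}: x10, x14, x20.
The least among these is x10.

x10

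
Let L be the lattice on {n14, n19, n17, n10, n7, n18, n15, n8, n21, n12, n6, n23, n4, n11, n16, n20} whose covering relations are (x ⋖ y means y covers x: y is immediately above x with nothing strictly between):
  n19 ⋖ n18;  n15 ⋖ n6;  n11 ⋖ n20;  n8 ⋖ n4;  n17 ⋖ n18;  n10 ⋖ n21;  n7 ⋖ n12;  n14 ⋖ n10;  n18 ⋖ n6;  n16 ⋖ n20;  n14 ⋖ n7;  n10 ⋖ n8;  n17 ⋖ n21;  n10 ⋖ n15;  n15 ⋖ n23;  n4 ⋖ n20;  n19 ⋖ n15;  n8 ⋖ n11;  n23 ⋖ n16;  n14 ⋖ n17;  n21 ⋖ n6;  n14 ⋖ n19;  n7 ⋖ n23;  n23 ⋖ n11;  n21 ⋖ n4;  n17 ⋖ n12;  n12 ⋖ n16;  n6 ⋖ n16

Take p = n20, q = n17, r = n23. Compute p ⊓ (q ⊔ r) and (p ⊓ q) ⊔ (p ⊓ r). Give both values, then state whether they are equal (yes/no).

q ⊔ r = n16, so p ⊓ (q ⊔ r) = n20 ⊓ n16 = n16.
p ⊓ q = n17 and p ⊓ r = n23, so (p ⊓ q) ⊔ (p ⊓ r) = n17 ⊔ n23 = n16.
Equal: yes.

n16; n16; yes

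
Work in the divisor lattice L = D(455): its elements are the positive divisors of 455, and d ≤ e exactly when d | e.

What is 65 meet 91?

Common lower bounds of {65, 91}: 1, 13.
The greatest among these is 13.

13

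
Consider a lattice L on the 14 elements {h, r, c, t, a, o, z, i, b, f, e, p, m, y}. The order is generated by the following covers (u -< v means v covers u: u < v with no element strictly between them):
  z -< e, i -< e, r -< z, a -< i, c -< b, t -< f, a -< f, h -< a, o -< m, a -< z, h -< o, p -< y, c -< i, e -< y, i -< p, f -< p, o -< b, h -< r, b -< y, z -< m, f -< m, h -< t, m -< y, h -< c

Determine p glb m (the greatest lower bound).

Common lower bounds of {p, m}: a, f, h, t.
The greatest among these is f.

f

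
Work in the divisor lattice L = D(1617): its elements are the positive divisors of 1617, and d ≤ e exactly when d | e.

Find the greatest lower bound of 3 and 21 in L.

3

In the divisibility order, the meet is the greatest common divisor: gcd(3, 21) = 3.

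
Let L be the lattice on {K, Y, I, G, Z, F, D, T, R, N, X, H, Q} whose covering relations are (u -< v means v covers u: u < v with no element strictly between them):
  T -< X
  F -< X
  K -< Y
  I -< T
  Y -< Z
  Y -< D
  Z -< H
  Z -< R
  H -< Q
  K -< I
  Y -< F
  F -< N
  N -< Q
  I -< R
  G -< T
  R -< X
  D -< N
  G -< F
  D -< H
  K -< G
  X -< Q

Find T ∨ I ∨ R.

Common upper bounds of {T, I, R}: Q, X.
The least among these is X.

X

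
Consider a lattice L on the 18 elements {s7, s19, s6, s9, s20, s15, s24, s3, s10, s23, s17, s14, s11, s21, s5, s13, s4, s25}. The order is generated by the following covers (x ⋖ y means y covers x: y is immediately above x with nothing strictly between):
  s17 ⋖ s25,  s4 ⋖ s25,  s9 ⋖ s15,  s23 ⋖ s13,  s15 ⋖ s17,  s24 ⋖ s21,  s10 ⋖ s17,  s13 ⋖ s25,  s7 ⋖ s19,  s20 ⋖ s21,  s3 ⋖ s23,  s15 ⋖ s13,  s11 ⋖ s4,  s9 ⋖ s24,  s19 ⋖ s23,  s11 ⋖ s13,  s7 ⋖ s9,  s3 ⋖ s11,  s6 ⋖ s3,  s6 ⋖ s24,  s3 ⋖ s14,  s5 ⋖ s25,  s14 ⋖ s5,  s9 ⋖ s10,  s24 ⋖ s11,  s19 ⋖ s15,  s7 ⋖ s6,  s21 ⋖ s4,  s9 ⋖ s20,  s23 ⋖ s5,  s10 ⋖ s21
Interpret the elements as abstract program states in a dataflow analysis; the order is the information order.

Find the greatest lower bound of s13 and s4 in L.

s11

Common lower bounds of {s13, s4}: s11, s24, s3, s6, s7, s9.
The greatest among these is s11.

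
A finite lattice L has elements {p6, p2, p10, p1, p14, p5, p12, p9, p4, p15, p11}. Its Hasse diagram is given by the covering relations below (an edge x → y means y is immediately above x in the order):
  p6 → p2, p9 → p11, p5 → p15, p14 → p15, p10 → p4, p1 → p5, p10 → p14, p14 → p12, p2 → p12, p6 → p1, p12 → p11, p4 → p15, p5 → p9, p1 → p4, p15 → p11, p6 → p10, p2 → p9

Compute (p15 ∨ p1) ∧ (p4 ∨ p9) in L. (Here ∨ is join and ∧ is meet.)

p15 ∨ p1 = p15
p4 ∨ p9 = p11
p15 ∧ p11 = p15

p15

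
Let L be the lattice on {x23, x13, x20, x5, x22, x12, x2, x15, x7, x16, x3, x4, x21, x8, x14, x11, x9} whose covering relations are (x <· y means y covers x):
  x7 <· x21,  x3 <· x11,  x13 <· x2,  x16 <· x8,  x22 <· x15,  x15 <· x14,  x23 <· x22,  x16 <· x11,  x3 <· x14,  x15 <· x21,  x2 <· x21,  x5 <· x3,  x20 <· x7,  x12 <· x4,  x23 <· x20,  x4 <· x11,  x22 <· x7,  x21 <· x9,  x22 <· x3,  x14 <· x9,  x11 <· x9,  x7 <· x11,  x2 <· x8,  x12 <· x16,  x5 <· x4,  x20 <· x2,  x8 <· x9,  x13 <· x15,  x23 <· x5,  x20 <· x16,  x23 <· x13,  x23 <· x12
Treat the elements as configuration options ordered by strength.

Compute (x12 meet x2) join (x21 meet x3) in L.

x22

x12 ∧ x2 = x23
x21 ∧ x3 = x22
x23 ∨ x22 = x22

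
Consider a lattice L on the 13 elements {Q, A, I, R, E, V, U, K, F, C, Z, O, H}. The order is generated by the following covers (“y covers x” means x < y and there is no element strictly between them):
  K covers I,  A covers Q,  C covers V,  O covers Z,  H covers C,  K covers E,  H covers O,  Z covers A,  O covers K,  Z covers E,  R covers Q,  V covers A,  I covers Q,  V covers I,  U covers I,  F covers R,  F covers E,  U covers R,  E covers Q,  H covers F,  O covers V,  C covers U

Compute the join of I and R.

Common upper bounds of {I, R}: C, H, U.
The least among these is U.

U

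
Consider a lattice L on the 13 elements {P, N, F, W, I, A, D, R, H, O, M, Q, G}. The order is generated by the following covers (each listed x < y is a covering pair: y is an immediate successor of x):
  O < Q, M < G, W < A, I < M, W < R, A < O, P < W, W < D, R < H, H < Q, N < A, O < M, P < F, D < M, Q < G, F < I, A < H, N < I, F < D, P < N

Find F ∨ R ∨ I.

Common upper bounds of {F, R, I}: G.
The least among these is G.

G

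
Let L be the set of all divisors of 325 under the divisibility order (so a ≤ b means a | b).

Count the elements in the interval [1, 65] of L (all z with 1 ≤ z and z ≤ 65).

4

The interval [1, 65] = {1, 13, 5, 65}, which has 4 elements.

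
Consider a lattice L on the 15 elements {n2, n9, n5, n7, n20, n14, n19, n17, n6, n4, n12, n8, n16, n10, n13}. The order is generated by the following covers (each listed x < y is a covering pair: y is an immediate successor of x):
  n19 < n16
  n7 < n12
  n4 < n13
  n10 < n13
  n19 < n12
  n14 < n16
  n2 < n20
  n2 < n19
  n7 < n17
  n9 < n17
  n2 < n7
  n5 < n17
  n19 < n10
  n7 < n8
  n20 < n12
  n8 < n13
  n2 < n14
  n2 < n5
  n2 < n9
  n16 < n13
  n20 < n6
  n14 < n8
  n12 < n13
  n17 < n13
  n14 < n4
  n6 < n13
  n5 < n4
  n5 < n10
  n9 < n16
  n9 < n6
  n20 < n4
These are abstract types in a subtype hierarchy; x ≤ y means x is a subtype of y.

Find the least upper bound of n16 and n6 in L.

Common upper bounds of {n16, n6}: n13.
The least among these is n13.

n13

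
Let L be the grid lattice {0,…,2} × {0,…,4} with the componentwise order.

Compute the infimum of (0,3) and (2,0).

Common lower bounds of {(0,3), (2,0)}: (0,0).
The greatest among these is (0,0).

(0,0)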